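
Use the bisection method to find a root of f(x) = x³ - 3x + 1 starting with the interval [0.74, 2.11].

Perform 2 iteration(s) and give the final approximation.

f(x) = x³ - 3x + 1
Initial interval: [0.74, 2.11]

Iteration 1:
  c_1 = (0.740000 + 2.110000)/2 = 1.425000
  f(c_1) = f(1.425000) = -0.381359
  f(a) × f(c) ≥ 0, new interval: [1.425000, 2.110000]
Iteration 2:
  c_2 = (1.425000 + 2.110000)/2 = 1.767500
  f(c_2) = f(1.767500) = 1.219269
  f(a) × f(c) < 0, new interval: [1.425000, 1.767500]

After 2 iteration(s), the approximation is c_2 = 1.767500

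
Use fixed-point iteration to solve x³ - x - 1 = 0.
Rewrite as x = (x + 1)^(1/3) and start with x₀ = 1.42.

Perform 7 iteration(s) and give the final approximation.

Equation: x³ - x - 1 = 0
Fixed-point form: x = (x + 1)^(1/3)
x₀ = 1.42

x_1 = g(1.420000) = 1.342575
x_2 = g(1.342575) = 1.328101
x_3 = g(1.328101) = 1.325360
x_4 = g(1.325360) = 1.324840
x_5 = g(1.324840) = 1.324741
x_6 = g(1.324741) = 1.324722
x_7 = g(1.324722) = 1.324719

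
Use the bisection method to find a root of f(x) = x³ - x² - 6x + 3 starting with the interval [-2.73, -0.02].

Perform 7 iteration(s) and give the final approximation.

f(x) = x³ - x² - 6x + 3
Initial interval: [-2.73, -0.02]

Iteration 1:
  c_1 = (-2.730000 + (-0.020000))/2 = -1.375000
  f(c_1) = f(-1.375000) = 6.759766
  f(a) × f(c) < 0, new interval: [-2.730000, -1.375000]
Iteration 2:
  c_2 = (-2.730000 + (-1.375000))/2 = -2.052500
  f(c_2) = f(-2.052500) = 2.455562
  f(a) × f(c) < 0, new interval: [-2.730000, -2.052500]
Iteration 3:
  c_3 = (-2.730000 + (-2.052500))/2 = -2.391250
  f(c_3) = f(-2.391250) = -2.043927
  f(a) × f(c) ≥ 0, new interval: [-2.391250, -2.052500]
Iteration 4:
  c_4 = (-2.391250 + (-2.052500))/2 = -2.221875
  f(c_4) = f(-2.221875) = 0.425728
  f(a) × f(c) < 0, new interval: [-2.391250, -2.221875]
Iteration 5:
  c_5 = (-2.391250 + (-2.221875))/2 = -2.306563
  f(c_5) = f(-2.306563) = -0.752300
  f(a) × f(c) ≥ 0, new interval: [-2.306563, -2.221875]
Iteration 6:
  c_6 = (-2.306563 + (-2.221875))/2 = -2.264219
  f(c_6) = f(-2.264219) = -0.149314
  f(a) × f(c) ≥ 0, new interval: [-2.264219, -2.221875]
Iteration 7:
  c_7 = (-2.264219 + (-2.221875))/2 = -2.243047
  f(c_7) = f(-2.243047) = 0.141672
  f(a) × f(c) < 0, new interval: [-2.264219, -2.243047]

After 7 iteration(s), the approximation is c_7 = -2.243047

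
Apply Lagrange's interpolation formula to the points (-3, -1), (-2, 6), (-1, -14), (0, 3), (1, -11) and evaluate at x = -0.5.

Lagrange interpolation formula:
P(x) = Σ yᵢ × Lᵢ(x)
where Lᵢ(x) = Π_{j≠i} (x - xⱼ)/(xᵢ - xⱼ)

L_0(-0.5) = (-0.5 - (-2))/(-3 - (-2)) × (-0.5 - (-1))/(-3 - (-1)) × (-0.5 - 0)/(-3 - 0) × (-0.5 - 1)/(-3 - 1) = 0.023438
L_1(-0.5) = (-0.5 - (-3))/(-2 - (-3)) × (-0.5 - (-1))/(-2 - (-1)) × (-0.5 - 0)/(-2 - 0) × (-0.5 - 1)/(-2 - 1) = -0.156250
L_2(-0.5) = (-0.5 - (-3))/(-1 - (-3)) × (-0.5 - (-2))/(-1 - (-2)) × (-0.5 - 0)/(-1 - 0) × (-0.5 - 1)/(-1 - 1) = 0.703125
L_3(-0.5) = (-0.5 - (-3))/(0 - (-3)) × (-0.5 - (-2))/(0 - (-2)) × (-0.5 - (-1))/(0 - (-1)) × (-0.5 - 1)/(0 - 1) = 0.468750
L_4(-0.5) = (-0.5 - (-3))/(1 - (-3)) × (-0.5 - (-2))/(1 - (-2)) × (-0.5 - (-1))/(1 - (-1)) × (-0.5 - 0)/(1 - 0) = -0.039062

P(-0.5) = (-1)×L_0(-0.5) + 6×L_1(-0.5) + (-14)×L_2(-0.5) + 3×L_3(-0.5) + (-11)×L_4(-0.5)
P(-0.5) = -8.968750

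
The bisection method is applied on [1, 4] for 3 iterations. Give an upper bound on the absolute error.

Bisection error bound: |error| ≤ (b-a)/2^n
|error| ≤ (4 - 1)/2^3 = 3/2^3
|error| ≤ 0.3750000000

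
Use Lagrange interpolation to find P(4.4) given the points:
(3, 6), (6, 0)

Lagrange interpolation formula:
P(x) = Σ yᵢ × Lᵢ(x)
where Lᵢ(x) = Π_{j≠i} (x - xⱼ)/(xᵢ - xⱼ)

L_0(4.4) = (4.4 - 6)/(3 - 6) = 0.533333
L_1(4.4) = (4.4 - 3)/(6 - 3) = 0.466667

P(4.4) = 6×L_0(4.4) + 0×L_1(4.4)
P(4.4) = 3.200000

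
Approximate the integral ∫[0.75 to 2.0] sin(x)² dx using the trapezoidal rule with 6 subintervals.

f(x) = sin(x)²
a = 0.75, b = 2.0, n = 6
h = (b - a)/n = 0.208333

Trapezoidal rule: (h/2)[f(x₀) + 2f(x₁) + 2f(x₂) + ... + f(xₙ)]

x_0 = 0.7500, f(x_0) = 0.464631, coefficient = 1
x_1 = 0.9583, f(x_1) = 0.669508, coefficient = 2
x_2 = 1.1667, f(x_2) = 0.845379, coefficient = 2
x_3 = 1.3750, f(x_3) = 0.962151, coefficient = 2
x_4 = 1.5833, f(x_4) = 0.999843, coefficient = 2
x_5 = 1.7917, f(x_5) = 0.952004, coefficient = 2
x_6 = 2.0000, f(x_6) = 0.826822, coefficient = 1

I ≈ (0.208333/2) × 10.149224 = 1.057211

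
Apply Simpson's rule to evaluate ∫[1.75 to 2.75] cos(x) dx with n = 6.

f(x) = cos(x)
a = 1.75, b = 2.75, n = 6
h = (b - a)/n = 0.166667

Simpson's rule: (h/3)[f(x₀) + 4f(x₁) + 2f(x₂) + ... + f(xₙ)]

x_0 = 1.7500, f(x_0) = -0.178246, coefficient = 1
x_1 = 1.9167, f(x_1) = -0.339016, coefficient = 4
x_2 = 2.0833, f(x_2) = -0.490390, coefficient = 2
x_3 = 2.2500, f(x_3) = -0.628174, coefficient = 4
x_4 = 2.4167, f(x_4) = -0.748549, coefficient = 2
x_5 = 2.5833, f(x_5) = -0.848178, coefficient = 4
x_6 = 2.7500, f(x_6) = -0.924302, coefficient = 1

I ≈ (0.166667/3) × -10.841896 = -0.602328
Exact value: -0.602325
Error: 0.000003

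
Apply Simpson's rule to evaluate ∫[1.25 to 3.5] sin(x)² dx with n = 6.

f(x) = sin(x)²
a = 1.25, b = 3.5, n = 6
h = (b - a)/n = 0.375000

Simpson's rule: (h/3)[f(x₀) + 4f(x₁) + 2f(x₂) + ... + f(xₙ)]

x_0 = 1.2500, f(x_0) = 0.900572, coefficient = 1
x_1 = 1.6250, f(x_1) = 0.997065, coefficient = 4
x_2 = 2.0000, f(x_2) = 0.826822, coefficient = 2
x_3 = 2.3750, f(x_3) = 0.481199, coefficient = 4
x_4 = 2.7500, f(x_4) = 0.145665, coefficient = 2
x_5 = 3.1250, f(x_5) = 0.000275, coefficient = 4
x_6 = 3.5000, f(x_6) = 0.123049, coefficient = 1

I ≈ (0.375000/3) × 8.882751 = 1.110344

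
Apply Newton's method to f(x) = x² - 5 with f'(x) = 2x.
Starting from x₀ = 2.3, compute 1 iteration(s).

f(x) = x² - 5
f'(x) = 2x
x₀ = 2.3

Newton-Raphson formula: x_{n+1} = x_n - f(x_n)/f'(x_n)

Iteration 1:
  f(2.300000) = 0.290000
  f'(2.300000) = 4.600000
  x_1 = 2.300000 - 0.290000/4.600000 = 2.236957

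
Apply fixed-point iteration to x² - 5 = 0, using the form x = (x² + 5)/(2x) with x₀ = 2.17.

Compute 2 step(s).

Equation: x² - 5 = 0
Fixed-point form: x = (x² + 5)/(2x)
x₀ = 2.17

x_1 = g(2.170000) = 2.237074
x_2 = g(2.237074) = 2.236068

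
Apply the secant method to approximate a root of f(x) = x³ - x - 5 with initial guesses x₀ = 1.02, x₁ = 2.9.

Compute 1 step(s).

f(x) = x³ - x - 5
x₀ = 1.02, x₁ = 2.9

Secant formula: x_{n+1} = x_n - f(x_n)(x_n - x_{n-1})/(f(x_n) - f(x_{n-1}))

Iteration 1:
  f(1.020000) = -4.958792
  f(2.900000) = 16.489000
  x_2 = 2.900000 - 16.489000×(2.900000 - 1.020000)/(16.489000 - (-4.958792))
       = 1.454661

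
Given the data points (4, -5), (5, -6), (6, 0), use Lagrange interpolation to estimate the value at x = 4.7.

Lagrange interpolation formula:
P(x) = Σ yᵢ × Lᵢ(x)
where Lᵢ(x) = Π_{j≠i} (x - xⱼ)/(xᵢ - xⱼ)

L_0(4.7) = (4.7 - 5)/(4 - 5) × (4.7 - 6)/(4 - 6) = 0.195000
L_1(4.7) = (4.7 - 4)/(5 - 4) × (4.7 - 6)/(5 - 6) = 0.910000
L_2(4.7) = (4.7 - 4)/(6 - 4) × (4.7 - 5)/(6 - 5) = -0.105000

P(4.7) = (-5)×L_0(4.7) + (-6)×L_1(4.7) + 0×L_2(4.7)
P(4.7) = -6.435000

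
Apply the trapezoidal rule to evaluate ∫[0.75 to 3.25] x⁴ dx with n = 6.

f(x) = x⁴
a = 0.75, b = 3.25, n = 6
h = (b - a)/n = 0.416667

Trapezoidal rule: (h/2)[f(x₀) + 2f(x₁) + 2f(x₂) + ... + f(xₙ)]

x_0 = 0.7500, f(x_0) = 0.316406, coefficient = 1
x_1 = 1.1667, f(x_1) = 1.852623, coefficient = 2
x_2 = 1.5833, f(x_2) = 6.284770, coefficient = 2
x_3 = 2.0000, f(x_3) = 16.000000, coefficient = 2
x_4 = 2.4167, f(x_4) = 34.108845, coefficient = 2
x_5 = 2.8333, f(x_5) = 64.445216, coefficient = 2
x_6 = 3.2500, f(x_6) = 111.566406, coefficient = 1

I ≈ (0.416667/2) × 357.265721 = 74.430359
Exact value: 72.470703
Error: 1.959656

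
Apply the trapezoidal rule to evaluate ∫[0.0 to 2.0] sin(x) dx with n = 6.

f(x) = sin(x)
a = 0.0, b = 2.0, n = 6
h = (b - a)/n = 0.333333

Trapezoidal rule: (h/2)[f(x₀) + 2f(x₁) + 2f(x₂) + ... + f(xₙ)]

x_0 = 0.0000, f(x_0) = 0.000000, coefficient = 1
x_1 = 0.3333, f(x_1) = 0.327195, coefficient = 2
x_2 = 0.6667, f(x_2) = 0.618370, coefficient = 2
x_3 = 1.0000, f(x_3) = 0.841471, coefficient = 2
x_4 = 1.3333, f(x_4) = 0.971938, coefficient = 2
x_5 = 1.6667, f(x_5) = 0.995408, coefficient = 2
x_6 = 2.0000, f(x_6) = 0.909297, coefficient = 1

I ≈ (0.333333/2) × 8.418060 = 1.403010
Exact value: 1.416147
Error: 0.013137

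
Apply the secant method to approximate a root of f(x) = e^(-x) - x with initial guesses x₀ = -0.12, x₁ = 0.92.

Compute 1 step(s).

f(x) = e^(-x) - x
x₀ = -0.12, x₁ = 0.92

Secant formula: x_{n+1} = x_n - f(x_n)(x_n - x_{n-1})/(f(x_n) - f(x_{n-1}))

Iteration 1:
  f(-0.120000) = 1.247497
  f(0.920000) = -0.521481
  x_2 = 0.920000 - (-0.521481)×(0.920000 - (-0.120000))/(-0.521481 - 1.247497)
       = 0.613416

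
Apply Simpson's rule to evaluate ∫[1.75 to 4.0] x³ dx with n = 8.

f(x) = x³
a = 1.75, b = 4.0, n = 8
h = (b - a)/n = 0.281250

Simpson's rule: (h/3)[f(x₀) + 4f(x₁) + 2f(x₂) + ... + f(xₙ)]

x_0 = 1.7500, f(x_0) = 5.359375, coefficient = 1
x_1 = 2.0312, f(x_1) = 8.380890, coefficient = 4
x_2 = 2.3125, f(x_2) = 12.366455, coefficient = 2
x_3 = 2.5938, f(x_3) = 17.449554, coefficient = 4
x_4 = 2.8750, f(x_4) = 23.763672, coefficient = 2
x_5 = 3.1562, f(x_5) = 31.442291, coefficient = 4
x_6 = 3.4375, f(x_6) = 40.618896, coefficient = 2
x_7 = 3.7188, f(x_7) = 51.426971, coefficient = 4
x_8 = 4.0000, f(x_8) = 64.000000, coefficient = 1

I ≈ (0.281250/3) × 657.656250 = 61.655273
Exact value: 61.655273
Error: 0.000000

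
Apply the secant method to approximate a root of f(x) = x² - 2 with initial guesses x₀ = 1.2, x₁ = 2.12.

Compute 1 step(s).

f(x) = x² - 2
x₀ = 1.2, x₁ = 2.12

Secant formula: x_{n+1} = x_n - f(x_n)(x_n - x_{n-1})/(f(x_n) - f(x_{n-1}))

Iteration 1:
  f(1.200000) = -0.560000
  f(2.120000) = 2.494400
  x_2 = 2.120000 - 2.494400×(2.120000 - 1.200000)/(2.494400 - (-0.560000))
       = 1.368675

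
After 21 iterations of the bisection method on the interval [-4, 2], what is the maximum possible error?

Bisection error bound: |error| ≤ (b-a)/2^n
|error| ≤ (2 - (-4))/2^21 = 6/2^21
|error| ≤ 0.0000028610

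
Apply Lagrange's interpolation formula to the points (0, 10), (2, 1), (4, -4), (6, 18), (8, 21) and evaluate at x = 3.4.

Lagrange interpolation formula:
P(x) = Σ yᵢ × Lᵢ(x)
where Lᵢ(x) = Π_{j≠i} (x - xⱼ)/(xᵢ - xⱼ)

L_0(3.4) = (3.4 - 2)/(0 - 2) × (3.4 - 4)/(0 - 4) × (3.4 - 6)/(0 - 6) × (3.4 - 8)/(0 - 8) = -0.026163
L_1(3.4) = (3.4 - 0)/(2 - 0) × (3.4 - 4)/(2 - 4) × (3.4 - 6)/(2 - 6) × (3.4 - 8)/(2 - 8) = 0.254150
L_2(3.4) = (3.4 - 0)/(4 - 0) × (3.4 - 2)/(4 - 2) × (3.4 - 6)/(4 - 6) × (3.4 - 8)/(4 - 8) = 0.889525
L_3(3.4) = (3.4 - 0)/(6 - 0) × (3.4 - 2)/(6 - 2) × (3.4 - 4)/(6 - 4) × (3.4 - 8)/(6 - 8) = -0.136850
L_4(3.4) = (3.4 - 0)/(8 - 0) × (3.4 - 2)/(8 - 2) × (3.4 - 4)/(8 - 4) × (3.4 - 6)/(8 - 6) = 0.019338

P(3.4) = 10×L_0(3.4) + 1×L_1(3.4) + (-4)×L_2(3.4) + 18×L_3(3.4) + 21×L_4(3.4)
P(3.4) = -5.622787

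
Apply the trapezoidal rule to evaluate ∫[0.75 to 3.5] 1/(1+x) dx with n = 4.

f(x) = 1/(1+x)
a = 0.75, b = 3.5, n = 4
h = (b - a)/n = 0.687500

Trapezoidal rule: (h/2)[f(x₀) + 2f(x₁) + 2f(x₂) + ... + f(xₙ)]

x_0 = 0.7500, f(x_0) = 0.571429, coefficient = 1
x_1 = 1.4375, f(x_1) = 0.410256, coefficient = 2
x_2 = 2.1250, f(x_2) = 0.320000, coefficient = 2
x_3 = 2.8125, f(x_3) = 0.262295, coefficient = 2
x_4 = 3.5000, f(x_4) = 0.222222, coefficient = 1

I ≈ (0.687500/2) × 2.778754 = 0.955197
Exact value: 0.944462
Error: 0.010735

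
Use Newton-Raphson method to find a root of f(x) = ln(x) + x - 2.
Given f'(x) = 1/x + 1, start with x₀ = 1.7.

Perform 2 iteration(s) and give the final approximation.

f(x) = ln(x) + x - 2
f'(x) = 1/x + 1
x₀ = 1.7

Newton-Raphson formula: x_{n+1} = x_n - f(x_n)/f'(x_n)

Iteration 1:
  f(1.700000) = 0.230628
  f'(1.700000) = 1.588235
  x_1 = 1.700000 - 0.230628/1.588235 = 1.554790
Iteration 2:
  f(1.554790) = -0.003870
  f'(1.554790) = 1.643174
  x_2 = 1.554790 - (-0.003870)/1.643174 = 1.557145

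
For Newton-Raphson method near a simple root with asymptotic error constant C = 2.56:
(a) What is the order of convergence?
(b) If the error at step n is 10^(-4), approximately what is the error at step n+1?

(a) Newton-Raphson has quadratic (order 2) convergence near simple roots.
    This means |e_{n+1}| ≈ C|e_n|².

(b) With |e_n| = 10^(-4) and C = 2.56:
    |e_{n+1}| ≈ 2.56 × (10^(-4))² = 2.56 × 10^(-8)

(a) 2 (quadratic); (b) |e_{n+1}| ≈ 2.560e-08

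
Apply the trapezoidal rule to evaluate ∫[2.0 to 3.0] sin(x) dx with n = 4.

f(x) = sin(x)
a = 2.0, b = 3.0, n = 4
h = (b - a)/n = 0.250000

Trapezoidal rule: (h/2)[f(x₀) + 2f(x₁) + 2f(x₂) + ... + f(xₙ)]

x_0 = 2.0000, f(x_0) = 0.909297, coefficient = 1
x_1 = 2.2500, f(x_1) = 0.778073, coefficient = 2
x_2 = 2.5000, f(x_2) = 0.598472, coefficient = 2
x_3 = 2.7500, f(x_3) = 0.381661, coefficient = 2
x_4 = 3.0000, f(x_4) = 0.141120, coefficient = 1

I ≈ (0.250000/2) × 4.566830 = 0.570854
Exact value: 0.573846
Error: 0.002992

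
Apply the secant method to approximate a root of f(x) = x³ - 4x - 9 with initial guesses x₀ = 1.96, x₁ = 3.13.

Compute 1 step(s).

f(x) = x³ - 4x - 9
x₀ = 1.96, x₁ = 3.13

Secant formula: x_{n+1} = x_n - f(x_n)(x_n - x_{n-1})/(f(x_n) - f(x_{n-1}))

Iteration 1:
  f(1.960000) = -9.310464
  f(3.130000) = 9.144297
  x_2 = 3.130000 - 9.144297×(3.130000 - 1.960000)/(9.144297 - (-9.310464))
       = 2.550267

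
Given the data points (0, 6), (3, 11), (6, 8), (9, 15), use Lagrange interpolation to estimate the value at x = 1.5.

Lagrange interpolation formula:
P(x) = Σ yᵢ × Lᵢ(x)
where Lᵢ(x) = Π_{j≠i} (x - xⱼ)/(xᵢ - xⱼ)

L_0(1.5) = (1.5 - 3)/(0 - 3) × (1.5 - 6)/(0 - 6) × (1.5 - 9)/(0 - 9) = 0.312500
L_1(1.5) = (1.5 - 0)/(3 - 0) × (1.5 - 6)/(3 - 6) × (1.5 - 9)/(3 - 9) = 0.937500
L_2(1.5) = (1.5 - 0)/(6 - 0) × (1.5 - 3)/(6 - 3) × (1.5 - 9)/(6 - 9) = -0.312500
L_3(1.5) = (1.5 - 0)/(9 - 0) × (1.5 - 3)/(9 - 3) × (1.5 - 6)/(9 - 6) = 0.062500

P(1.5) = 6×L_0(1.5) + 11×L_1(1.5) + 8×L_2(1.5) + 15×L_3(1.5)
P(1.5) = 10.625000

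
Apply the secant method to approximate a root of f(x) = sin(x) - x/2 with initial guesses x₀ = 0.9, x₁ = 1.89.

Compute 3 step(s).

f(x) = sin(x) - x/2
x₀ = 0.9, x₁ = 1.89

Secant formula: x_{n+1} = x_n - f(x_n)(x_n - x_{n-1})/(f(x_n) - f(x_{n-1}))

Iteration 1:
  f(0.900000) = 0.333327
  f(1.890000) = 0.004486
  x_2 = 1.890000 - 0.004486×(1.890000 - 0.900000)/(0.004486 - 0.333327)
       = 1.903504
Iteration 2:
  f(1.890000) = 0.004486
  f(1.903504) = -0.006591
  x_3 = 1.903504 - (-0.006591)×(1.903504 - 1.890000)/(-0.006591 - 0.004486)
       = 1.895469
Iteration 3:
  f(1.903504) = -0.006591
  f(1.895469) = 0.000021
  x_4 = 1.895469 - 0.000021×(1.895469 - 1.903504)/(0.000021 - (-0.006591))
       = 1.895494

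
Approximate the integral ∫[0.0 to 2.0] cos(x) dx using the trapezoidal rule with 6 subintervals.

f(x) = cos(x)
a = 0.0, b = 2.0, n = 6
h = (b - a)/n = 0.333333

Trapezoidal rule: (h/2)[f(x₀) + 2f(x₁) + 2f(x₂) + ... + f(xₙ)]

x_0 = 0.0000, f(x_0) = 1.000000, coefficient = 1
x_1 = 0.3333, f(x_1) = 0.944957, coefficient = 2
x_2 = 0.6667, f(x_2) = 0.785887, coefficient = 2
x_3 = 1.0000, f(x_3) = 0.540302, coefficient = 2
x_4 = 1.3333, f(x_4) = 0.235238, coefficient = 2
x_5 = 1.6667, f(x_5) = -0.095724, coefficient = 2
x_6 = 2.0000, f(x_6) = -0.416147, coefficient = 1

I ≈ (0.333333/2) × 5.405174 = 0.900862
Exact value: 0.909297
Error: 0.008435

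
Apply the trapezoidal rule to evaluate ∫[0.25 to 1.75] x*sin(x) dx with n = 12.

f(x) = x*sin(x)
a = 0.25, b = 1.75, n = 12
h = (b - a)/n = 0.125000

Trapezoidal rule: (h/2)[f(x₀) + 2f(x₁) + 2f(x₂) + ... + f(xₙ)]

x_0 = 0.2500, f(x_0) = 0.061851, coefficient = 1
x_1 = 0.3750, f(x_1) = 0.137352, coefficient = 2
x_2 = 0.5000, f(x_2) = 0.239713, coefficient = 2
x_3 = 0.6250, f(x_3) = 0.365686, coefficient = 2
x_4 = 0.7500, f(x_4) = 0.511229, coefficient = 2
x_5 = 0.8750, f(x_5) = 0.671601, coefficient = 2
x_6 = 1.0000, f(x_6) = 0.841471, coefficient = 2
x_7 = 1.1250, f(x_7) = 1.015051, coefficient = 2
x_8 = 1.2500, f(x_8) = 1.186231, coefficient = 2
x_9 = 1.3750, f(x_9) = 1.348728, coefficient = 2
x_10 = 1.5000, f(x_10) = 1.496242, coefficient = 2
x_11 = 1.6250, f(x_11) = 1.622613, coefficient = 2
x_12 = 1.7500, f(x_12) = 1.721975, coefficient = 1

I ≈ (0.125000/2) × 20.655661 = 1.290979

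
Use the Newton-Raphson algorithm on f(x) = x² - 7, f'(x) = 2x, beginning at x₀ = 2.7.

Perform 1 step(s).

f(x) = x² - 7
f'(x) = 2x
x₀ = 2.7

Newton-Raphson formula: x_{n+1} = x_n - f(x_n)/f'(x_n)

Iteration 1:
  f(2.700000) = 0.290000
  f'(2.700000) = 5.400000
  x_1 = 2.700000 - 0.290000/5.400000 = 2.646296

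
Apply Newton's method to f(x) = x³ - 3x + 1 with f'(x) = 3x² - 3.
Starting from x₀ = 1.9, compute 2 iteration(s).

f(x) = x³ - 3x + 1
f'(x) = 3x² - 3
x₀ = 1.9

Newton-Raphson formula: x_{n+1} = x_n - f(x_n)/f'(x_n)

Iteration 1:
  f(1.900000) = 2.159000
  f'(1.900000) = 7.830000
  x_1 = 1.900000 - 2.159000/7.830000 = 1.624266
Iteration 2:
  f(1.624266) = 0.412404
  f'(1.624266) = 4.914717
  x_2 = 1.624266 - 0.412404/4.914717 = 1.540354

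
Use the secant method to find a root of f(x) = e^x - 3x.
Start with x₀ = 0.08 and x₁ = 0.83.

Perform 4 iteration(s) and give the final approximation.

f(x) = e^x - 3x
x₀ = 0.08, x₁ = 0.83

Secant formula: x_{n+1} = x_n - f(x_n)(x_n - x_{n-1})/(f(x_n) - f(x_{n-1}))

Iteration 1:
  f(0.080000) = 0.843287
  f(0.830000) = -0.196681
  x_2 = 0.830000 - (-0.196681)×(0.830000 - 0.080000)/(-0.196681 - 0.843287)
       = 0.688158
Iteration 2:
  f(0.830000) = -0.196681
  f(0.688158) = -0.074428
  x_3 = 0.688158 - (-0.074428)×(0.688158 - 0.830000)/(-0.074428 - (-0.196681))
       = 0.601805
Iteration 3:
  f(0.688158) = -0.074428
  f(0.601805) = 0.019995
  x_4 = 0.601805 - 0.019995×(0.601805 - 0.688158)/(0.019995 - (-0.074428))
       = 0.620092
Iteration 4:
  f(0.601805) = 0.019995
  f(0.620092) = -0.001177
  x_5 = 0.620092 - (-0.001177)×(0.620092 - 0.601805)/(-0.001177 - 0.019995)
       = 0.619075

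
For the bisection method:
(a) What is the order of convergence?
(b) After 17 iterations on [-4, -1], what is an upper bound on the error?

(a) Bisection has linear (order 1) convergence; the error is halved each step.

(b) Error bound = (b-a)/2^n = (-1 - (-4))/2^{17}
    = 3/2^{17}

(a) 1 (linear); (b) error ≤ 2.29e-05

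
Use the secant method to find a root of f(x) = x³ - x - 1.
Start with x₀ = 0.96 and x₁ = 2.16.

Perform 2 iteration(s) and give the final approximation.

f(x) = x³ - x - 1
x₀ = 0.96, x₁ = 2.16

Secant formula: x_{n+1} = x_n - f(x_n)(x_n - x_{n-1})/(f(x_n) - f(x_{n-1}))

Iteration 1:
  f(0.960000) = -1.075264
  f(2.160000) = 6.917696
  x_2 = 2.160000 - 6.917696×(2.160000 - 0.960000)/(6.917696 - (-1.075264))
       = 1.121432
Iteration 2:
  f(2.160000) = 6.917696
  f(1.121432) = -0.711109
  x_3 = 1.121432 - (-0.711109)×(1.121432 - 2.160000)/(-0.711109 - 6.917696)
       = 1.218240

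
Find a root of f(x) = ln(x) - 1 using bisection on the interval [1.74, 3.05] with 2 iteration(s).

f(x) = ln(x) - 1
Initial interval: [1.74, 3.05]

Iteration 1:
  c_1 = (1.740000 + 3.050000)/2 = 2.395000
  f(c_1) = f(2.395000) = -0.126617
  f(a) × f(c) ≥ 0, new interval: [2.395000, 3.050000]
Iteration 2:
  c_2 = (2.395000 + 3.050000)/2 = 2.722500
  f(c_2) = f(2.722500) = 0.001551
  f(a) × f(c) < 0, new interval: [2.395000, 2.722500]

After 2 iteration(s), the approximation is c_2 = 2.722500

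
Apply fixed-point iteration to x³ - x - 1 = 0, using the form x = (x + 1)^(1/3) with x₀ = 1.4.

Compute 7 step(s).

Equation: x³ - x - 1 = 0
Fixed-point form: x = (x + 1)^(1/3)
x₀ = 1.4

x_1 = g(1.400000) = 1.338866
x_2 = g(1.338866) = 1.327400
x_3 = g(1.327400) = 1.325227
x_4 = g(1.325227) = 1.324815
x_5 = g(1.324815) = 1.324736
x_6 = g(1.324736) = 1.324721
x_7 = g(1.324721) = 1.324719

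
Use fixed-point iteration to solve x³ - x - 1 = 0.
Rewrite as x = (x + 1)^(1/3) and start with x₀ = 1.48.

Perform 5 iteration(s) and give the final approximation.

Equation: x³ - x - 1 = 0
Fixed-point form: x = (x + 1)^(1/3)
x₀ = 1.48

x_1 = g(1.480000) = 1.353580
x_2 = g(1.353580) = 1.330178
x_3 = g(1.330178) = 1.325754
x_4 = g(1.325754) = 1.324915
x_5 = g(1.324915) = 1.324755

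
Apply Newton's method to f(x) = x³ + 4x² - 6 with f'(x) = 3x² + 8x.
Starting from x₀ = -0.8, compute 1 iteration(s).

f(x) = x³ + 4x² - 6
f'(x) = 3x² + 8x
x₀ = -0.8

Newton-Raphson formula: x_{n+1} = x_n - f(x_n)/f'(x_n)

Iteration 1:
  f(-0.800000) = -3.952000
  f'(-0.800000) = -4.480000
  x_1 = -0.800000 - (-3.952000)/(-4.480000) = -1.682143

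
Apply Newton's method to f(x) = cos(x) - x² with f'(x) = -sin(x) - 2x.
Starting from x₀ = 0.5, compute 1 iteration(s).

f(x) = cos(x) - x²
f'(x) = -sin(x) - 2x
x₀ = 0.5

Newton-Raphson formula: x_{n+1} = x_n - f(x_n)/f'(x_n)

Iteration 1:
  f(0.500000) = 0.627583
  f'(0.500000) = -1.479426
  x_1 = 0.500000 - 0.627583/(-1.479426) = 0.924207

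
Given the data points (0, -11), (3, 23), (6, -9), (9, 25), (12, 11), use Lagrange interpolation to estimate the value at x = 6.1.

Lagrange interpolation formula:
P(x) = Σ yᵢ × Lᵢ(x)
where Lᵢ(x) = Π_{j≠i} (x - xⱼ)/(xᵢ - xⱼ)

L_0(6.1) = (6.1 - 3)/(0 - 3) × (6.1 - 6)/(0 - 6) × (6.1 - 9)/(0 - 9) × (6.1 - 12)/(0 - 12) = 0.002728
L_1(6.1) = (6.1 - 0)/(3 - 0) × (6.1 - 6)/(3 - 6) × (6.1 - 9)/(3 - 9) × (6.1 - 12)/(3 - 12) = -0.021476
L_2(6.1) = (6.1 - 0)/(6 - 0) × (6.1 - 3)/(6 - 3) × (6.1 - 9)/(6 - 9) × (6.1 - 12)/(6 - 12) = 0.998611
L_3(6.1) = (6.1 - 0)/(9 - 0) × (6.1 - 3)/(9 - 3) × (6.1 - 6)/(9 - 6) × (6.1 - 12)/(9 - 12) = 0.022957
L_4(6.1) = (6.1 - 0)/(12 - 0) × (6.1 - 3)/(12 - 3) × (6.1 - 6)/(12 - 6) × (6.1 - 9)/(12 - 9) = -0.002821

P(6.1) = (-11)×L_0(6.1) + 23×L_1(6.1) + (-9)×L_2(6.1) + 25×L_3(6.1) + 11×L_4(6.1)
P(6.1) = -8.968568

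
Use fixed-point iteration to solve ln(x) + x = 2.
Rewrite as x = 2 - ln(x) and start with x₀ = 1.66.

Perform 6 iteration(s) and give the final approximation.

Equation: ln(x) + x = 2
Fixed-point form: x = 2 - ln(x)
x₀ = 1.66

x_1 = g(1.660000) = 1.493182
x_2 = g(1.493182) = 1.599090
x_3 = g(1.599090) = 1.530565
x_4 = g(1.530565) = 1.574363
x_5 = g(1.574363) = 1.546149
x_6 = g(1.546149) = 1.564233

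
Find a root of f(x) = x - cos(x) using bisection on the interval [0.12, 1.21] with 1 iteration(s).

f(x) = x - cos(x)
Initial interval: [0.12, 1.21]

Iteration 1:
  c_1 = (0.120000 + 1.210000)/2 = 0.665000
  f(c_1) = f(0.665000) = -0.121917
  f(a) × f(c) ≥ 0, new interval: [0.665000, 1.210000]

After 1 iteration(s), the approximation is c_1 = 0.665000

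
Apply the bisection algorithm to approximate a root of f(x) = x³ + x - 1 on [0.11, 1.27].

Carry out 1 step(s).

f(x) = x³ + x - 1
Initial interval: [0.11, 1.27]

Iteration 1:
  c_1 = (0.110000 + 1.270000)/2 = 0.690000
  f(c_1) = f(0.690000) = 0.018509
  f(a) × f(c) < 0, new interval: [0.110000, 0.690000]

After 1 iteration(s), the approximation is c_1 = 0.690000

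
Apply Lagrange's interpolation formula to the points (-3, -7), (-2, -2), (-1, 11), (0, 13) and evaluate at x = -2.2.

Lagrange interpolation formula:
P(x) = Σ yᵢ × Lᵢ(x)
where Lᵢ(x) = Π_{j≠i} (x - xⱼ)/(xᵢ - xⱼ)

L_0(-2.2) = (-2.2 - (-2))/(-3 - (-2)) × (-2.2 - (-1))/(-3 - (-1)) × (-2.2 - 0)/(-3 - 0) = 0.088000
L_1(-2.2) = (-2.2 - (-3))/(-2 - (-3)) × (-2.2 - (-1))/(-2 - (-1)) × (-2.2 - 0)/(-2 - 0) = 1.056000
L_2(-2.2) = (-2.2 - (-3))/(-1 - (-3)) × (-2.2 - (-2))/(-1 - (-2)) × (-2.2 - 0)/(-1 - 0) = -0.176000
L_3(-2.2) = (-2.2 - (-3))/(0 - (-3)) × (-2.2 - (-2))/(0 - (-2)) × (-2.2 - (-1))/(0 - (-1)) = 0.032000

P(-2.2) = (-7)×L_0(-2.2) + (-2)×L_1(-2.2) + 11×L_2(-2.2) + 13×L_3(-2.2)
P(-2.2) = -4.248000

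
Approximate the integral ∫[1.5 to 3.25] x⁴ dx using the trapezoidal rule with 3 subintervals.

f(x) = x⁴
a = 1.5, b = 3.25, n = 3
h = (b - a)/n = 0.583333

Trapezoidal rule: (h/2)[f(x₀) + 2f(x₁) + 2f(x₂) + ... + f(xₙ)]

x_0 = 1.5000, f(x_0) = 5.062500, coefficient = 1
x_1 = 2.0833, f(x_1) = 18.838011, coefficient = 2
x_2 = 2.6667, f(x_2) = 50.567901, coefficient = 2
x_3 = 3.2500, f(x_3) = 111.566406, coefficient = 1

I ≈ (0.583333/2) × 255.440731 = 74.503547
Exact value: 70.999414
Error: 3.504133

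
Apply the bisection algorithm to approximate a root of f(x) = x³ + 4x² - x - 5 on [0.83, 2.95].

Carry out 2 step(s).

f(x) = x³ + 4x² - x - 5
Initial interval: [0.83, 2.95]

Iteration 1:
  c_1 = (0.830000 + 2.950000)/2 = 1.890000
  f(c_1) = f(1.890000) = 14.149669
  f(a) × f(c) < 0, new interval: [0.830000, 1.890000]
Iteration 2:
  c_2 = (0.830000 + 1.890000)/2 = 1.360000
  f(c_2) = f(1.360000) = 3.553856
  f(a) × f(c) < 0, new interval: [0.830000, 1.360000]

After 2 iteration(s), the approximation is c_2 = 1.360000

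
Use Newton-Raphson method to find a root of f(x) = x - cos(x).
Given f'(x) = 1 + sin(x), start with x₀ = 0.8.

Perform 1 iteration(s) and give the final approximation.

f(x) = x - cos(x)
f'(x) = 1 + sin(x)
x₀ = 0.8

Newton-Raphson formula: x_{n+1} = x_n - f(x_n)/f'(x_n)

Iteration 1:
  f(0.800000) = 0.103293
  f'(0.800000) = 1.717356
  x_1 = 0.800000 - 0.103293/1.717356 = 0.739853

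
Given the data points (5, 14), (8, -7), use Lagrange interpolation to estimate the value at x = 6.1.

Lagrange interpolation formula:
P(x) = Σ yᵢ × Lᵢ(x)
where Lᵢ(x) = Π_{j≠i} (x - xⱼ)/(xᵢ - xⱼ)

L_0(6.1) = (6.1 - 8)/(5 - 8) = 0.633333
L_1(6.1) = (6.1 - 5)/(8 - 5) = 0.366667

P(6.1) = 14×L_0(6.1) + (-7)×L_1(6.1)
P(6.1) = 6.300000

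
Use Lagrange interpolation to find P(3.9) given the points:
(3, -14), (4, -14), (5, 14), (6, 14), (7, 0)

Lagrange interpolation formula:
P(x) = Σ yᵢ × Lᵢ(x)
where Lᵢ(x) = Π_{j≠i} (x - xⱼ)/(xᵢ - xⱼ)

L_0(3.9) = (3.9 - 4)/(3 - 4) × (3.9 - 5)/(3 - 5) × (3.9 - 6)/(3 - 6) × (3.9 - 7)/(3 - 7) = 0.029838
L_1(3.9) = (3.9 - 3)/(4 - 3) × (3.9 - 5)/(4 - 5) × (3.9 - 6)/(4 - 6) × (3.9 - 7)/(4 - 7) = 1.074150
L_2(3.9) = (3.9 - 3)/(5 - 3) × (3.9 - 4)/(5 - 4) × (3.9 - 6)/(5 - 6) × (3.9 - 7)/(5 - 7) = -0.146475
L_3(3.9) = (3.9 - 3)/(6 - 3) × (3.9 - 4)/(6 - 4) × (3.9 - 5)/(6 - 5) × (3.9 - 7)/(6 - 7) = 0.051150
L_4(3.9) = (3.9 - 3)/(7 - 3) × (3.9 - 4)/(7 - 4) × (3.9 - 5)/(7 - 5) × (3.9 - 6)/(7 - 6) = -0.008663

P(3.9) = (-14)×L_0(3.9) + (-14)×L_1(3.9) + 14×L_2(3.9) + 14×L_3(3.9) + 0×L_4(3.9)
P(3.9) = -16.790375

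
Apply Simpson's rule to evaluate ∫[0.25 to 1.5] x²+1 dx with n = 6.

f(x) = x²+1
a = 0.25, b = 1.5, n = 6
h = (b - a)/n = 0.208333

Simpson's rule: (h/3)[f(x₀) + 4f(x₁) + 2f(x₂) + ... + f(xₙ)]

x_0 = 0.2500, f(x_0) = 1.062500, coefficient = 1
x_1 = 0.4583, f(x_1) = 1.210069, coefficient = 4
x_2 = 0.6667, f(x_2) = 1.444444, coefficient = 2
x_3 = 0.8750, f(x_3) = 1.765625, coefficient = 4
x_4 = 1.0833, f(x_4) = 2.173611, coefficient = 2
x_5 = 1.2917, f(x_5) = 2.668403, coefficient = 4
x_6 = 1.5000, f(x_6) = 3.250000, coefficient = 1

I ≈ (0.208333/3) × 34.125000 = 2.369792
Exact value: 2.369792
Error: 0.000000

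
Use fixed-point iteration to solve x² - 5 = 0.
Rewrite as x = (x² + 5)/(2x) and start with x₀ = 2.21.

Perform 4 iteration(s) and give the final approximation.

Equation: x² - 5 = 0
Fixed-point form: x = (x² + 5)/(2x)
x₀ = 2.21

x_1 = g(2.210000) = 2.236222
x_2 = g(2.236222) = 2.236068
x_3 = g(2.236068) = 2.236068
x_4 = g(2.236068) = 2.236068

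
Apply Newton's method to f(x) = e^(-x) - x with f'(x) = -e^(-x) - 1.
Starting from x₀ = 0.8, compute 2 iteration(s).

f(x) = e^(-x) - x
f'(x) = -e^(-x) - 1
x₀ = 0.8

Newton-Raphson formula: x_{n+1} = x_n - f(x_n)/f'(x_n)

Iteration 1:
  f(0.800000) = -0.350671
  f'(0.800000) = -1.449329
  x_1 = 0.800000 - (-0.350671)/(-1.449329) = 0.558046
Iteration 2:
  f(0.558046) = 0.014280
  f'(0.558046) = -1.572326
  x_2 = 0.558046 - 0.014280/(-1.572326) = 0.567128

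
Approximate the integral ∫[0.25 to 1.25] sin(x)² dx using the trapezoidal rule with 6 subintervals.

f(x) = sin(x)²
a = 0.25, b = 1.25, n = 6
h = (b - a)/n = 0.166667

Trapezoidal rule: (h/2)[f(x₀) + 2f(x₁) + 2f(x₂) + ... + f(xₙ)]

x_0 = 0.2500, f(x_0) = 0.061209, coefficient = 1
x_1 = 0.4167, f(x_1) = 0.163794, coefficient = 2
x_2 = 0.5833, f(x_2) = 0.303391, coefficient = 2
x_3 = 0.7500, f(x_3) = 0.464631, coefficient = 2
x_4 = 0.9167, f(x_4) = 0.629766, coefficient = 2
x_5 = 1.0833, f(x_5) = 0.780615, coefficient = 2
x_6 = 1.2500, f(x_6) = 0.900572, coefficient = 1

I ≈ (0.166667/2) × 5.646173 = 0.470514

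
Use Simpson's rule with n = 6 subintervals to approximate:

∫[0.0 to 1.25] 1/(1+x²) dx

f(x) = 1/(1+x²)
a = 0.0, b = 1.25, n = 6
h = (b - a)/n = 0.208333

Simpson's rule: (h/3)[f(x₀) + 4f(x₁) + 2f(x₂) + ... + f(xₙ)]

x_0 = 0.0000, f(x_0) = 1.000000, coefficient = 1
x_1 = 0.2083, f(x_1) = 0.958403, coefficient = 4
x_2 = 0.4167, f(x_2) = 0.852071, coefficient = 2
x_3 = 0.6250, f(x_3) = 0.719101, coefficient = 4
x_4 = 0.8333, f(x_4) = 0.590164, coefficient = 2
x_5 = 1.0417, f(x_5) = 0.479600, coefficient = 4
x_6 = 1.2500, f(x_6) = 0.390244, coefficient = 1

I ≈ (0.208333/3) × 12.903130 = 0.896051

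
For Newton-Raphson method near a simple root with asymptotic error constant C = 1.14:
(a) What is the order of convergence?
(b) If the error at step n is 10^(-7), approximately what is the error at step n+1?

(a) Newton-Raphson has quadratic (order 2) convergence near simple roots.
    This means |e_{n+1}| ≈ C|e_n|².

(b) With |e_n| = 10^(-7) and C = 1.14:
    |e_{n+1}| ≈ 1.14 × (10^(-7))² = 1.14 × 10^(-14)

(a) 2 (quadratic); (b) |e_{n+1}| ≈ 1.140e-14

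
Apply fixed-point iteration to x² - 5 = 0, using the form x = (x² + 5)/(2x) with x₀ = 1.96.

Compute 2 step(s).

Equation: x² - 5 = 0
Fixed-point form: x = (x² + 5)/(2x)
x₀ = 1.96

x_1 = g(1.960000) = 2.255510
x_2 = g(2.255510) = 2.236152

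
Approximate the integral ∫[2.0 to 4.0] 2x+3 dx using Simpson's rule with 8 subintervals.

f(x) = 2x+3
a = 2.0, b = 4.0, n = 8
h = (b - a)/n = 0.250000

Simpson's rule: (h/3)[f(x₀) + 4f(x₁) + 2f(x₂) + ... + f(xₙ)]

x_0 = 2.0000, f(x_0) = 7.000000, coefficient = 1
x_1 = 2.2500, f(x_1) = 7.500000, coefficient = 4
x_2 = 2.5000, f(x_2) = 8.000000, coefficient = 2
x_3 = 2.7500, f(x_3) = 8.500000, coefficient = 4
x_4 = 3.0000, f(x_4) = 9.000000, coefficient = 2
x_5 = 3.2500, f(x_5) = 9.500000, coefficient = 4
x_6 = 3.5000, f(x_6) = 10.000000, coefficient = 2
x_7 = 3.7500, f(x_7) = 10.500000, coefficient = 4
x_8 = 4.0000, f(x_8) = 11.000000, coefficient = 1

I ≈ (0.250000/3) × 216.000000 = 18.000000
Exact value: 18.000000
Error: 0.000000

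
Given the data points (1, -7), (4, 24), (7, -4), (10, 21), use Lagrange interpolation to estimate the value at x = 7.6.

Lagrange interpolation formula:
P(x) = Σ yᵢ × Lᵢ(x)
where Lᵢ(x) = Π_{j≠i} (x - xⱼ)/(xᵢ - xⱼ)

L_0(7.6) = (7.6 - 4)/(1 - 4) × (7.6 - 7)/(1 - 7) × (7.6 - 10)/(1 - 10) = 0.032000
L_1(7.6) = (7.6 - 1)/(4 - 1) × (7.6 - 7)/(4 - 7) × (7.6 - 10)/(4 - 10) = -0.176000
L_2(7.6) = (7.6 - 1)/(7 - 1) × (7.6 - 4)/(7 - 4) × (7.6 - 10)/(7 - 10) = 1.056000
L_3(7.6) = (7.6 - 1)/(10 - 1) × (7.6 - 4)/(10 - 4) × (7.6 - 7)/(10 - 7) = 0.088000

P(7.6) = (-7)×L_0(7.6) + 24×L_1(7.6) + (-4)×L_2(7.6) + 21×L_3(7.6)
P(7.6) = -6.824000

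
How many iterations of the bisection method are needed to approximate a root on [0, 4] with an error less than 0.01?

We need (b-a)/2^n ≤ 0.01
(4 - 0)/2^n ≤ 0.01
4/2^n ≤ 0.01
2^n ≥ 400
n ≥ log₂(400) = 8.64
n ≥ 9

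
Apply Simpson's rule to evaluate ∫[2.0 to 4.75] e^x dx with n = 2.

f(x) = e^x
a = 2.0, b = 4.75, n = 2
h = (b - a)/n = 1.375000

Simpson's rule: (h/3)[f(x₀) + 4f(x₁) + 2f(x₂) + ... + f(xₙ)]

x_0 = 2.0000, f(x_0) = 7.389056, coefficient = 1
x_1 = 3.3750, f(x_1) = 29.224284, coefficient = 4
x_2 = 4.7500, f(x_2) = 115.584285, coefficient = 1

I ≈ (1.375000/3) × 239.870476 = 109.940635
Exact value: 108.195228
Error: 1.745406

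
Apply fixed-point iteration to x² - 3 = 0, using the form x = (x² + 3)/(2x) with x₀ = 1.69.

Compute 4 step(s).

Equation: x² - 3 = 0
Fixed-point form: x = (x² + 3)/(2x)
x₀ = 1.69

x_1 = g(1.690000) = 1.732574
x_2 = g(1.732574) = 1.732051
x_3 = g(1.732051) = 1.732051
x_4 = g(1.732051) = 1.732051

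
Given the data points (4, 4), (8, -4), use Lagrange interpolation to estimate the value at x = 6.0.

Lagrange interpolation formula:
P(x) = Σ yᵢ × Lᵢ(x)
where Lᵢ(x) = Π_{j≠i} (x - xⱼ)/(xᵢ - xⱼ)

L_0(6.0) = (6.0 - 8)/(4 - 8) = 0.500000
L_1(6.0) = (6.0 - 4)/(8 - 4) = 0.500000

P(6.0) = 4×L_0(6.0) + (-4)×L_1(6.0)
P(6.0) = 0.000000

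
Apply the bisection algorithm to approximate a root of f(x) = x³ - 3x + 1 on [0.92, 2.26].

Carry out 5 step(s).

f(x) = x³ - 3x + 1
Initial interval: [0.92, 2.26]

Iteration 1:
  c_1 = (0.920000 + 2.260000)/2 = 1.590000
  f(c_1) = f(1.590000) = 0.249679
  f(a) × f(c) < 0, new interval: [0.920000, 1.590000]
Iteration 2:
  c_2 = (0.920000 + 1.590000)/2 = 1.255000
  f(c_2) = f(1.255000) = -0.788344
  f(a) × f(c) ≥ 0, new interval: [1.255000, 1.590000]
Iteration 3:
  c_3 = (1.255000 + 1.590000)/2 = 1.422500
  f(c_3) = f(1.422500) = -0.389062
  f(a) × f(c) ≥ 0, new interval: [1.422500, 1.590000]
Iteration 4:
  c_4 = (1.422500 + 1.590000)/2 = 1.506250
  f(c_4) = f(1.506250) = -0.101386
  f(a) × f(c) ≥ 0, new interval: [1.506250, 1.590000]
Iteration 5:
  c_5 = (1.506250 + 1.590000)/2 = 1.548125
  f(c_5) = f(1.548125) = 0.066002
  f(a) × f(c) < 0, new interval: [1.506250, 1.548125]

After 5 iteration(s), the approximation is c_5 = 1.548125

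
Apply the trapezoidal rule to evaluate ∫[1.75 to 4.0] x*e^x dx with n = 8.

f(x) = x*e^x
a = 1.75, b = 4.0, n = 8
h = (b - a)/n = 0.281250

Trapezoidal rule: (h/2)[f(x₀) + 2f(x₁) + 2f(x₂) + ... + f(xₙ)]

x_0 = 1.7500, f(x_0) = 10.070555, coefficient = 1
x_1 = 2.0312, f(x_1) = 15.485458, coefficient = 2
x_2 = 2.3125, f(x_2) = 23.355423, coefficient = 2
x_3 = 2.5938, f(x_3) = 34.703991, coefficient = 2
x_4 = 2.8750, f(x_4) = 50.960594, coefficient = 2
x_5 = 3.1562, f(x_5) = 74.116236, coefficient = 2
x_6 = 3.4375, f(x_6) = 106.937491, coefficient = 2
x_7 = 3.7188, f(x_7) = 153.260270, coefficient = 2
x_8 = 4.0000, f(x_8) = 218.392600, coefficient = 1

I ≈ (0.281250/2) × 1146.102080 = 161.170605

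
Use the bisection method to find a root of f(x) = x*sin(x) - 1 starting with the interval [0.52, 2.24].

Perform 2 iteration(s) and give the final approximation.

f(x) = x*sin(x) - 1
Initial interval: [0.52, 2.24]

Iteration 1:
  c_1 = (0.520000 + 2.240000)/2 = 1.380000
  f(c_1) = f(1.380000) = 0.354958
  f(a) × f(c) < 0, new interval: [0.520000, 1.380000]
Iteration 2:
  c_2 = (0.520000 + 1.380000)/2 = 0.950000
  f(c_2) = f(0.950000) = -0.227255
  f(a) × f(c) ≥ 0, new interval: [0.950000, 1.380000]

After 2 iteration(s), the approximation is c_2 = 0.950000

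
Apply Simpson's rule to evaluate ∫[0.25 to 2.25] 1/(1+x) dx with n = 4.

f(x) = 1/(1+x)
a = 0.25, b = 2.25, n = 4
h = (b - a)/n = 0.500000

Simpson's rule: (h/3)[f(x₀) + 4f(x₁) + 2f(x₂) + ... + f(xₙ)]

x_0 = 0.2500, f(x_0) = 0.800000, coefficient = 1
x_1 = 0.7500, f(x_1) = 0.571429, coefficient = 4
x_2 = 1.2500, f(x_2) = 0.444444, coefficient = 2
x_3 = 1.7500, f(x_3) = 0.363636, coefficient = 4
x_4 = 2.2500, f(x_4) = 0.307692, coefficient = 1

I ≈ (0.500000/3) × 5.736841 = 0.956140
Exact value: 0.955511
Error: 0.000629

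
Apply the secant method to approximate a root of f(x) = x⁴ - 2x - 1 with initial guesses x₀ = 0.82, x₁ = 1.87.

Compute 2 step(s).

f(x) = x⁴ - 2x - 1
x₀ = 0.82, x₁ = 1.87

Secant formula: x_{n+1} = x_n - f(x_n)(x_n - x_{n-1})/(f(x_n) - f(x_{n-1}))

Iteration 1:
  f(0.820000) = -2.187878
  f(1.870000) = 7.488310
  x_2 = 1.870000 - 7.488310×(1.870000 - 0.820000)/(7.488310 - (-2.187878))
       = 1.057415
Iteration 2:
  f(1.870000) = 7.488310
  f(1.057415) = -1.864623
  x_3 = 1.057415 - (-1.864623)×(1.057415 - 1.870000)/(-1.864623 - 7.488310)
       = 1.219414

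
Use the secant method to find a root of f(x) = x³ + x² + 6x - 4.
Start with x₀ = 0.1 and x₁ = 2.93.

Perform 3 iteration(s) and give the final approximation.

f(x) = x³ + x² + 6x - 4
x₀ = 0.1, x₁ = 2.93

Secant formula: x_{n+1} = x_n - f(x_n)(x_n - x_{n-1})/(f(x_n) - f(x_{n-1}))

Iteration 1:
  f(0.100000) = -3.389000
  f(2.930000) = 47.318657
  x_2 = 2.930000 - 47.318657×(2.930000 - 0.100000)/(47.318657 - (-3.389000))
       = 0.289140
Iteration 2:
  f(2.930000) = 47.318657
  f(0.289140) = -2.157382
  x_3 = 0.289140 - (-2.157382)×(0.289140 - 2.930000)/(-2.157382 - 47.318657)
       = 0.404294
Iteration 3:
  f(0.289140) = -2.157382
  f(0.404294) = -1.344699
  x_4 = 0.404294 - (-1.344699)×(0.404294 - 0.289140)/(-1.344699 - (-2.157382))
       = 0.594832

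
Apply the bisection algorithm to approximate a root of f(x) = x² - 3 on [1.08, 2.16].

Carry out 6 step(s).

f(x) = x² - 3
Initial interval: [1.08, 2.16]

Iteration 1:
  c_1 = (1.080000 + 2.160000)/2 = 1.620000
  f(c_1) = f(1.620000) = -0.375600
  f(a) × f(c) ≥ 0, new interval: [1.620000, 2.160000]
Iteration 2:
  c_2 = (1.620000 + 2.160000)/2 = 1.890000
  f(c_2) = f(1.890000) = 0.572100
  f(a) × f(c) < 0, new interval: [1.620000, 1.890000]
Iteration 3:
  c_3 = (1.620000 + 1.890000)/2 = 1.755000
  f(c_3) = f(1.755000) = 0.080025
  f(a) × f(c) < 0, new interval: [1.620000, 1.755000]
Iteration 4:
  c_4 = (1.620000 + 1.755000)/2 = 1.687500
  f(c_4) = f(1.687500) = -0.152344
  f(a) × f(c) ≥ 0, new interval: [1.687500, 1.755000]
Iteration 5:
  c_5 = (1.687500 + 1.755000)/2 = 1.721250
  f(c_5) = f(1.721250) = -0.037298
  f(a) × f(c) ≥ 0, new interval: [1.721250, 1.755000]
Iteration 6:
  c_6 = (1.721250 + 1.755000)/2 = 1.738125
  f(c_6) = f(1.738125) = 0.021079
  f(a) × f(c) < 0, new interval: [1.721250, 1.738125]

After 6 iteration(s), the approximation is c_6 = 1.738125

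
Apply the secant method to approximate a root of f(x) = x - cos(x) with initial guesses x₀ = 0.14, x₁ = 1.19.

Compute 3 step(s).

f(x) = x - cos(x)
x₀ = 0.14, x₁ = 1.19

Secant formula: x_{n+1} = x_n - f(x_n)(x_n - x_{n-1})/(f(x_n) - f(x_{n-1}))

Iteration 1:
  f(0.140000) = -0.850216
  f(1.190000) = 0.818340
  x_2 = 1.190000 - 0.818340×(1.190000 - 0.140000)/(0.818340 - (-0.850216))
       = 0.675030
Iteration 2:
  f(1.190000) = 0.818340
  f(0.675030) = -0.105659
  x_3 = 0.675030 - (-0.105659)×(0.675030 - 1.190000)/(-0.105659 - 0.818340)
       = 0.733916
Iteration 3:
  f(0.675030) = -0.105659
  f(0.733916) = -0.008641
  x_4 = 0.733916 - (-0.008641)×(0.733916 - 0.675030)/(-0.008641 - (-0.105659))
       = 0.739161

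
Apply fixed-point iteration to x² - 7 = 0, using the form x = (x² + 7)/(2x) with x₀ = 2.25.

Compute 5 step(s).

Equation: x² - 7 = 0
Fixed-point form: x = (x² + 7)/(2x)
x₀ = 2.25

x_1 = g(2.250000) = 2.680556
x_2 = g(2.680556) = 2.645977
x_3 = g(2.645977) = 2.645751
x_4 = g(2.645751) = 2.645751
x_5 = g(2.645751) = 2.645751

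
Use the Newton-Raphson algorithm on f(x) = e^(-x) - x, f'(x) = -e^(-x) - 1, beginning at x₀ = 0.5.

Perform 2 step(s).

f(x) = e^(-x) - x
f'(x) = -e^(-x) - 1
x₀ = 0.5

Newton-Raphson formula: x_{n+1} = x_n - f(x_n)/f'(x_n)

Iteration 1:
  f(0.500000) = 0.106531
  f'(0.500000) = -1.606531
  x_1 = 0.500000 - 0.106531/(-1.606531) = 0.566311
Iteration 2:
  f(0.566311) = 0.001305
  f'(0.566311) = -1.567616
  x_2 = 0.566311 - 0.001305/(-1.567616) = 0.567143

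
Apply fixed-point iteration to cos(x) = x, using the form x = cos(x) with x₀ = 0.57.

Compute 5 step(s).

Equation: cos(x) = x
Fixed-point form: x = cos(x)
x₀ = 0.57

x_1 = g(0.570000) = 0.841901
x_2 = g(0.841901) = 0.666046
x_3 = g(0.666046) = 0.786271
x_4 = g(0.786271) = 0.706489
x_5 = g(0.706489) = 0.760646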